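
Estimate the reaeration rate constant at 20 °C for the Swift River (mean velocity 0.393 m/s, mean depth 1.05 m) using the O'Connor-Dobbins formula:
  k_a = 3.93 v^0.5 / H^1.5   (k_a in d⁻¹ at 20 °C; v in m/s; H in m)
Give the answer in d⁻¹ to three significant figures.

k_a ≈ 2.29 d⁻¹

k_a = 3.93 × 0.393^0.5 / 1.05^1.5 = 3.93 × 0.6269 / 1.076 = 2.290 d⁻¹.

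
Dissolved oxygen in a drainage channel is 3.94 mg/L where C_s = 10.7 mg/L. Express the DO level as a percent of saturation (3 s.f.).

% saturation = C/C_s × 100 = 3.94/10.7 × 100 = 36.8 %.

36.8 % saturation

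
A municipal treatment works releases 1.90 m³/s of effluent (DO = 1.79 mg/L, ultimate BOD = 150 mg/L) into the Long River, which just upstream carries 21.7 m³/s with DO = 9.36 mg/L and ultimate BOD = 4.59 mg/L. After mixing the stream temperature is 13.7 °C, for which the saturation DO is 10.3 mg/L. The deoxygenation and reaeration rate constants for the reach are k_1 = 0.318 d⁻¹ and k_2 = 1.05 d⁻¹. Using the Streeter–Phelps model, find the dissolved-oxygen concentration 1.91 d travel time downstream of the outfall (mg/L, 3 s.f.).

DO ≈ 7.19 mg/L

Mixed DO = (21.7×9.36 + 1.90×1.79)/(21.7+1.90) = 206.5/23.60 = 8.751 mg/L.
Mixed L₀ = (21.7×4.59 + 1.90×150)/(23.60) = 384.6/23.60 = 16.30 mg/L.
Initial deficit D₀ = C_s − DO₀ = 10.3 − 8.751 = 1.549 mg/L.
D(1.91) = [0.318×16.30/(1.05−0.318)](e^(−0.318×1.91) − e^(−1.05×1.91)) + 1.549 e^(−1.05×1.91)
= 7.080 × (0.5448 − 0.1346) + 1.549 × 0.1346 = 3.113 mg/L.
DO = 10.3 − 3.113 = 7.187 mg/L.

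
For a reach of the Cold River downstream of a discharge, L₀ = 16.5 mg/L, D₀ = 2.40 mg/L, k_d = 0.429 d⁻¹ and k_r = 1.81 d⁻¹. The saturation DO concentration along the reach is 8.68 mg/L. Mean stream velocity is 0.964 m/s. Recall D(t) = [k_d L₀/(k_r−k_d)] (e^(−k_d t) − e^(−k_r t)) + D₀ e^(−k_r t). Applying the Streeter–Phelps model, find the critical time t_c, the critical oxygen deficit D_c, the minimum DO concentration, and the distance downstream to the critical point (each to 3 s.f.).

At the critical point dD/dt = 0, so k_d L₀ e^(−k_d t) = k_r D. Substituting D(t) from the Streeter–Phelps equation and solving for t gives
t_c = ln[(k_r/k_d)(1 − D₀(k_r−k_d)/(k_d L₀))] / (k_r−k_d).
Here k_r−k_d = 1.381 d⁻¹ and 1 − D₀(k_r−k_d)/(k_d L₀) = 1 − 2.40×1.381/(0.429×16.5) = 0.5318, so
t_c = ln(4.219 × 0.5318) / 1.381 = 0.8081 / 1.381 = 0.5851 d.
D_c = (k_d/k_r) L₀ e^(−k_d t_c) = (0.429/1.81) × 16.5 × e^(−0.429×0.5851) = 0.2370 × 16.5 × 0.7780 = 3.043 mg/L.
Minimum DO = C_s − D_c = 8.68 − 3.043 = 5.637 mg/L.
x_c = v t_c = 0.964 m/s × 0.5851 d × 86400 s/d = 48740 m ≈ 48.7 km.

t_c ≈ 0.585 d; D_c ≈ 3.04 mg/L; min DO ≈ 5.64 mg/L; x_c ≈ 48.7 km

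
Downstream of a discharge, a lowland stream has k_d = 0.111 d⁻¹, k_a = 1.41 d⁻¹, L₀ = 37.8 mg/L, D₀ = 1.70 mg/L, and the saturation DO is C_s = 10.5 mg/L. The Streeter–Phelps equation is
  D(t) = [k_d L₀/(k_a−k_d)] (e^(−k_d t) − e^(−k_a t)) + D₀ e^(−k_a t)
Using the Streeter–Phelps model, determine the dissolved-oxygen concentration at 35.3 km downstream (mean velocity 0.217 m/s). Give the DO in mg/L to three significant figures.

Travel time t = x/v = 35.3 km / (0.217 m/s) = 35300 m / 0.217 m/s = 162700 s = 1.883 d.
k_d L₀/(k_a−k_d) = 0.111×37.8/(1.41−0.111) = 4.196/1.299 = 3.230 mg/L.
e^(−k_d t) = e^(−0.111×1.883) = 0.8114; e^(−k_a t) = e^(−1.41×1.883) = 0.07032.
D = 3.230 × (0.8114 − 0.07032) + 1.70 × 0.07032 = 2.394 + 0.1195 = 2.513 mg/L.
DO = C_s − D = 10.5 − 2.513 = 7.987 mg/L.

DO ≈ 7.99 mg/L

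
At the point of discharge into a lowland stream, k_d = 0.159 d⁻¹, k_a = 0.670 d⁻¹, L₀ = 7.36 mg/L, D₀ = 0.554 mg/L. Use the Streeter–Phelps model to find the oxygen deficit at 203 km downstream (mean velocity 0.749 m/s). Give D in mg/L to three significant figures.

Travel time t = x/v = 203 km / (0.749 m/s) = 203000 m / 0.749 m/s = 271000 s = 3.137 d.
k_d L₀/(k_a−k_d) = 0.159×7.36/(0.670−0.159) = 1.170/0.5110 = 2.290 mg/L.
e^(−k_d t) = e^(−0.159×3.137) = 0.6073; e^(−k_a t) = e^(−0.670×3.137) = 0.1222.
D = 2.290 × (0.6073 − 0.1222) + 0.554 × 0.1222 = 1.111 + 0.06772 = 1.178 mg/L.

D ≈ 1.18 mg/L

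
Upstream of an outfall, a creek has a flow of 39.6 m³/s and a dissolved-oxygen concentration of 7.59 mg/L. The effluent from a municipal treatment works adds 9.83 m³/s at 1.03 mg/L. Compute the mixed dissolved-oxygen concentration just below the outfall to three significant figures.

6.29 mg/L

Flow-weighted mixing: C = (Q_r C_r + Q_w C_w)/(Q_r + Q_w)
= (39.6×7.59 + 9.83×1.03)/(39.6 + 9.83) = 310.7/49.43 = 6.285 mg/L.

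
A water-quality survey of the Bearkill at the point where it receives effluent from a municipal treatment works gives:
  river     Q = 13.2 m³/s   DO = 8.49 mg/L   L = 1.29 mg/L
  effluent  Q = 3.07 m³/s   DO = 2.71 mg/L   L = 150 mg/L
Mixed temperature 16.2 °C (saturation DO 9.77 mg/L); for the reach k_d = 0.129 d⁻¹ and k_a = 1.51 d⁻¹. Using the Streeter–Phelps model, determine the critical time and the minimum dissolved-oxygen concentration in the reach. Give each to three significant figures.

Mixed DO = (13.2×8.49 + 3.07×2.71)/(13.2+3.07) = 120.4/16.27 = 7.399 mg/L.
Mixed L₀ = (13.2×1.29 + 3.07×150)/(16.27) = 477.5/16.27 = 29.35 mg/L.
Initial deficit D₀ = C_s − DO₀ = 9.77 − 7.399 = 2.371 mg/L.
t_c = (1/1.381) ln[(1.51/0.129)(1 − 2.371×1.381/(0.129×29.35))] = 0.7241 × ln(1.584) = 0.3330 d.
D_c = (0.129/1.51) × 29.35 × e^(−0.129×0.3330) = 0.08543 × 29.35 × 0.9579 = 2.402 mg/L.
Minimum DO = 9.77 − 2.402 = 7.368 mg/L.

t_c ≈ 0.333 d; minimum DO ≈ 7.37 mg/L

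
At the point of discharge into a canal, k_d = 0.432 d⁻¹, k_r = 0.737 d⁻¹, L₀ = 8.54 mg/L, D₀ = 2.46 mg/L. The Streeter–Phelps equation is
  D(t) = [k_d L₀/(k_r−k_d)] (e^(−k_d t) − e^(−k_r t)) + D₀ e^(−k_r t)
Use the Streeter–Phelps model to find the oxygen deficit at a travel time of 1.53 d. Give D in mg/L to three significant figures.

D ≈ 3.13 mg/L

k_d L₀/(k_r−k_d) = 0.432×8.54/(0.737−0.432) = 3.689/0.3050 = 12.10 mg/L.
e^(−k_d t) = e^(−0.432×1.530) = 0.5164; e^(−k_r t) = e^(−0.737×1.530) = 0.3238.
D = 12.10 × (0.5164 − 0.3238) + 2.46 × 0.3238 = 2.329 + 0.7966 = 3.126 mg/L.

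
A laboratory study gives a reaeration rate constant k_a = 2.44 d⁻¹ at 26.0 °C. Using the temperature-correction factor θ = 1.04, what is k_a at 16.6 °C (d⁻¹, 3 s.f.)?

k_a ≈ 1.69 d⁻¹

k_a(T₂) = k_a(T₁) · θ^(T₂−T₁) = 2.44 × 1.04^(16.6−26.0)
= 2.44 × 1.04^-9.40 = 2.44 × 0.6917 = 1.688 d⁻¹.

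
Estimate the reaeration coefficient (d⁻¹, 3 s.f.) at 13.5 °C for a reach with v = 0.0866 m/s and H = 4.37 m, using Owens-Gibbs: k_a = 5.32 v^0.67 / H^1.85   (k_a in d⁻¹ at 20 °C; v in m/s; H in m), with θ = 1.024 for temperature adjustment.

k_a ≈ 0.0578 d⁻¹

k_a(20) = 5.32 × 0.0866^0.67 / 4.37^1.85 = 5.32 × 0.1941 / 15.31 = 0.06748 d⁻¹.
k_a(13.5) = 0.06748 × 1.024^(13.5−20) = 0.06748 × 0.8571 = 0.05784 d⁻¹.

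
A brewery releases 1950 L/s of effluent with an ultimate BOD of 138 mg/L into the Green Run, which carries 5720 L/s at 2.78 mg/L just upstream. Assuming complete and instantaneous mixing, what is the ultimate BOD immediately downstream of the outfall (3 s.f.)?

Flow-weighted mixing: C = (Q_r C_r + Q_w C_w)/(Q_r + Q_w)
= (5720×2.78 + 1950×138)/(5720 + 1950) = 285000/7670 = 37.16 mg/L.

37.2 mg/L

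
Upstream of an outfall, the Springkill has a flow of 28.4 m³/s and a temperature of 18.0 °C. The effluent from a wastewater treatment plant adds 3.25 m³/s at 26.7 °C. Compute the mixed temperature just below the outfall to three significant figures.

18.9 °C

Flow-weighted mixing: C = (Q_r C_r + Q_w C_w)/(Q_r + Q_w)
= (28.4×18.0 + 3.25×26.7)/(28.4 + 3.25) = 598.0/31.65 = 18.89 °C.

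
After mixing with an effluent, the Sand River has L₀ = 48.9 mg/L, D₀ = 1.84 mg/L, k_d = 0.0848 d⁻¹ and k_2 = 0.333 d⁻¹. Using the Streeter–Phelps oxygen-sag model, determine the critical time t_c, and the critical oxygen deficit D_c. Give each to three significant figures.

t_c ≈ 5.04 d; D_c ≈ 8.12 mg/L

t_c = [1/(k_2−k_d)] ln[(k_2/k_d)(1 − D₀(k_2−k_d)/(k_d L₀))]
= [1/(0.333−0.0848)] ln[(0.333/0.0848)(1 − 1.84×0.2482/(0.0848×48.9))]
= (1/0.2482) ln[3.927 × 0.8899] = 4.029 × ln(3.494) = 4.029 × 1.251 = 5.041 d.
D_c = (k_d/k_2) L₀ e^(−k_d t_c) = (0.0848/0.333) × 48.9 × e^(−0.0848×5.041) = 0.2547 × 48.9 × 0.6522 = 8.121 mg/L.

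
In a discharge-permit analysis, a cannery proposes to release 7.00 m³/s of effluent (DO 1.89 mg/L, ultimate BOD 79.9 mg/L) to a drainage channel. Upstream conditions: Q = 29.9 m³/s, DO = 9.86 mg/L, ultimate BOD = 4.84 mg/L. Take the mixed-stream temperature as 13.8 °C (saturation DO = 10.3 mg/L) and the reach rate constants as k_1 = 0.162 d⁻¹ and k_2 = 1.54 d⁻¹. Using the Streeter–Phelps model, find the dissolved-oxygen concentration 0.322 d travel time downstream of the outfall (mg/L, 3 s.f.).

Mixed DO = (29.9×9.86 + 7.00×1.89)/(29.9+7.00) = 308.0/36.90 = 8.348 mg/L.
Mixed L₀ = (29.9×4.84 + 7.00×79.9)/(36.90) = 704.0/36.90 = 19.08 mg/L.
Initial deficit D₀ = C_s − DO₀ = 10.3 − 8.348 = 1.952 mg/L.
D(0.322) = [0.162×19.08/(1.54−0.162)](e^(−0.162×0.322) − e^(−1.54×0.322)) + 1.952 e^(−1.54×0.322)
= 2.243 × (0.9492 − 0.6090) + 1.952 × 0.6090 = 1.952 mg/L.
DO = 10.3 − 1.952 = 8.348 mg/L.

DO ≈ 8.35 mg/L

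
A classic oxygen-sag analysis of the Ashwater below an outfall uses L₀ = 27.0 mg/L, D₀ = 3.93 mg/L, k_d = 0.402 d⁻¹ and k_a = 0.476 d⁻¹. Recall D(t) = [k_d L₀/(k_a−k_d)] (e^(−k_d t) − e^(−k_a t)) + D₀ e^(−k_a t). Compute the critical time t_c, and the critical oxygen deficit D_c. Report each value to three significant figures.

With k_a/k_d = 1.184 and 1 − D₀(k_a−k_d)/(k_d L₀) = 0.9732,
t_c = ln(1.184 × 0.9732) / (0.476 − 0.402) = ln(1.152) / 0.07400 = 0.1418/0.07400 = 1.916 d.
D_c = (k_d/k_a) L₀ e^(−k_d t_c) = (0.402/0.476) × 27.0 × e^(−0.402×1.916) = 0.8445 × 27.0 × 0.4628 = 10.55 mg/L.

t_c ≈ 1.92 d; D_c ≈ 10.6 mg/L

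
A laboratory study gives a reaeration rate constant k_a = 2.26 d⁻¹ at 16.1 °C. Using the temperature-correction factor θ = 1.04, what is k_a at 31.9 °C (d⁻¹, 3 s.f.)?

k_a(T₂) = k_a(T₁) · θ^(T₂−T₁) = 2.26 × 1.04^(31.9−16.1)
= 2.26 × 1.04^15.8 = 2.26 × 1.858 = 4.200 d⁻¹.

k_a ≈ 4.20 d⁻¹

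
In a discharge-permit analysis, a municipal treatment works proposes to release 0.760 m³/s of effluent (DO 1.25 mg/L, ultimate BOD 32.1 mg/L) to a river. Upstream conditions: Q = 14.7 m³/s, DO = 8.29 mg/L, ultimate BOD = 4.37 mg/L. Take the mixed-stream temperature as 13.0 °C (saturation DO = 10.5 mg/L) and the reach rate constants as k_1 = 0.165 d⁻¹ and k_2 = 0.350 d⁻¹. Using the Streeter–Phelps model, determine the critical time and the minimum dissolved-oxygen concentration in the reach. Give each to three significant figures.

t_c ≈ 0.319 d; minimum DO ≈ 7.94 mg/L

Mixed DO = (14.7×8.29 + 0.760×1.25)/(14.7+0.760) = 122.8/15.46 = 7.944 mg/L.
Mixed L₀ = (14.7×4.37 + 0.760×32.1)/(15.46) = 88.64/15.46 = 5.733 mg/L.
Initial deficit D₀ = C_s − DO₀ = 10.5 − 7.944 = 2.556 mg/L.
t_c = (1/0.1850) ln[(0.350/0.165)(1 − 2.556×0.1850/(0.165×5.733))] = 5.405 × ln(1.061) = 0.3193 d.
D_c = (0.165/0.350) × 5.733 × e^(−0.165×0.3193) = 0.4714 × 5.733 × 0.9487 = 2.564 mg/L.
Minimum DO = 10.5 − 2.564 = 7.936 mg/L.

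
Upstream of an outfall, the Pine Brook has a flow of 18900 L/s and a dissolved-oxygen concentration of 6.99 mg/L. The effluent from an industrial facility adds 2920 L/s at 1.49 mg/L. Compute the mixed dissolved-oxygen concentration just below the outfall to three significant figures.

6.25 mg/L

Flow-weighted mixing: C = (Q_r C_r + Q_w C_w)/(Q_r + Q_w)
= (18900×6.99 + 2920×1.49)/(18900 + 2920) = 136500/21820 = 6.254 mg/L.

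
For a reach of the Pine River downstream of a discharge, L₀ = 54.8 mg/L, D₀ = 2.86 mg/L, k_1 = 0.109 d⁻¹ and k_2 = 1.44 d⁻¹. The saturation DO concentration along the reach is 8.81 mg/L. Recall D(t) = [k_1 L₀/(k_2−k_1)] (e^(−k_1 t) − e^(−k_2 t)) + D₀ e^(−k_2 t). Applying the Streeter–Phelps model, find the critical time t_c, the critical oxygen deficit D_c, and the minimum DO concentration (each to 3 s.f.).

t_c ≈ 1.18 d; D_c ≈ 3.65 mg/L; min DO ≈ 5.16 mg/L

At the critical point dD/dt = 0, so k_1 L₀ e^(−k_1 t) = k_2 D. Substituting D(t) from the Streeter–Phelps equation and solving for t gives
t_c = ln[(k_2/k_1)(1 − D₀(k_2−k_1)/(k_1 L₀))] / (k_2−k_1).
Here k_2−k_1 = 1.331 d⁻¹ and 1 − D₀(k_2−k_1)/(k_1 L₀) = 1 − 2.86×1.331/(0.109×54.8) = 0.3627, so
t_c = ln(13.21 × 0.3627) / 1.331 = 1.567 / 1.331 = 1.177 d.
L(t_c) = L₀ e^(−k_1 t_c) = 54.8 × 0.8796 = 48.20 mg/L, and at the critical point k_2 D_c = k_1 L, so D_c = (0.109/1.44) × 48.20 = 3.649 mg/L.
Minimum DO = C_s − D_c = 8.81 − 3.649 = 5.161 mg/L.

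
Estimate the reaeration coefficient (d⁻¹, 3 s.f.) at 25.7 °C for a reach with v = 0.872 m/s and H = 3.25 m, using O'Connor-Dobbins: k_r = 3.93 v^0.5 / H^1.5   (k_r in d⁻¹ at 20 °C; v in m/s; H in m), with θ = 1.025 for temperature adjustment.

k_r ≈ 0.721 d⁻¹

k_r(20) = 3.93 × 0.872^0.5 / 3.25^1.5 = 3.93 × 0.9338 / 5.859 = 0.6264 d⁻¹.
k_r(25.7) = 0.6264 × 1.025^(25.7−20) = 0.6264 × 1.151 = 0.7210 d⁻¹.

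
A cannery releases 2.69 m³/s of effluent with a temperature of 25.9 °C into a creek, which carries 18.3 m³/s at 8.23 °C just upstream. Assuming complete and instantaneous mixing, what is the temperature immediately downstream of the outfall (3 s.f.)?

Flow-weighted mixing: C = (Q_r C_r + Q_w C_w)/(Q_r + Q_w)
= (18.3×8.23 + 2.69×25.9)/(18.3 + 2.69) = 220.3/20.99 = 10.49 °C.

10.5 °C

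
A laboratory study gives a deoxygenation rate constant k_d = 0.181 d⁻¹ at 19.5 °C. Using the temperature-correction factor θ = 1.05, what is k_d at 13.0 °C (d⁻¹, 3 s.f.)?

k_d(T₂) = k_d(T₁) · θ^(T₂−T₁) = 0.181 × 1.05^(13.0−19.5)
= 0.181 × 1.05^-6.50 = 0.181 × 0.7282 = 0.1318 d⁻¹.

k_d ≈ 0.132 d⁻¹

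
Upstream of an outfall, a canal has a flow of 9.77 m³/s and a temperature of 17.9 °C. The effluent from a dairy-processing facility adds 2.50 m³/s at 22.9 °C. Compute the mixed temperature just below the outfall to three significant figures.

Flow-weighted mixing: C = (Q_r C_r + Q_w C_w)/(Q_r + Q_w)
= (9.77×17.9 + 2.50×22.9)/(9.77 + 2.50) = 232.1/12.27 = 18.92 °C.

18.9 °C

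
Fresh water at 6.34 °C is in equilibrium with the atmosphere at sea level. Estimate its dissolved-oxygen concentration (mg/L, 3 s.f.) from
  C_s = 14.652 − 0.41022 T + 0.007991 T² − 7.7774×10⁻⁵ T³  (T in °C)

C_s = 14.652 − 0.41022×6.34 + 0.007991×6.34² − 7.7774×10⁻⁵×6.34³ = 12.35 mg/L.

C_s ≈ 12.4 mg/L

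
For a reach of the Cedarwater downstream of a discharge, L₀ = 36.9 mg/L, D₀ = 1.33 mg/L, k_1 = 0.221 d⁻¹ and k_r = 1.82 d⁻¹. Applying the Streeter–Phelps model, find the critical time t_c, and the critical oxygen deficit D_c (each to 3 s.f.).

t_c ≈ 1.13 d; D_c ≈ 3.49 mg/L

At the critical point dD/dt = 0, so k_1 L₀ e^(−k_1 t) = k_r D. Substituting D(t) from the Streeter–Phelps equation and solving for t gives
t_c = ln[(k_r/k_1)(1 − D₀(k_r−k_1)/(k_1 L₀))] / (k_r−k_1).
Here k_r−k_1 = 1.599 d⁻¹ and 1 − D₀(k_r−k_1)/(k_1 L₀) = 1 − 1.33×1.599/(0.221×36.9) = 0.7392, so
t_c = ln(8.235 × 0.7392) / 1.599 = 1.806 / 1.599 = 1.130 d.
L(t_c) = L₀ e^(−k_1 t_c) = 36.9 × 0.7791 = 28.75 mg/L, and at the critical point k_r D_c = k_1 L, so D_c = (0.221/1.82) × 28.75 = 3.491 mg/L.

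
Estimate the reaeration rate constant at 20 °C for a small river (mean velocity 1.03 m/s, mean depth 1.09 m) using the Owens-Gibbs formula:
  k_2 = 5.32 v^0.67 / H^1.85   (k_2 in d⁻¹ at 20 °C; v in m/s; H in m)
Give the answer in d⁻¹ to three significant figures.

k_2 ≈ 4.63 d⁻¹

k_2 = 5.32 × 1.03^0.67 / 1.09^1.85 = 5.32 × 1.020 / 1.173 = 4.627 d⁻¹.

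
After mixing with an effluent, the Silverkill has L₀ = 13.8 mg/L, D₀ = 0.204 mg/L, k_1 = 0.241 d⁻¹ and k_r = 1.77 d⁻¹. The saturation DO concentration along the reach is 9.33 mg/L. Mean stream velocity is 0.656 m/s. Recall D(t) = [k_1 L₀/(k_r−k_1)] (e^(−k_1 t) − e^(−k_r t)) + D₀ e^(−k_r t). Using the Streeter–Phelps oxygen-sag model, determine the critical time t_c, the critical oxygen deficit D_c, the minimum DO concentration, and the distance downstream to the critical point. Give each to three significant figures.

t_c ≈ 1.24 d; D_c ≈ 1.39 mg/L; min DO ≈ 7.94 mg/L; x_c ≈ 70.3 km

t_c = [1/(k_r−k_1)] ln[(k_r/k_1)(1 − D₀(k_r−k_1)/(k_1 L₀))]
= [1/(1.77−0.241)] ln[(1.77/0.241)(1 − 0.204×1.529/(0.241×13.8))]
= (1/1.529) ln[7.344 × 0.9062] = 0.6540 × ln(6.656) = 0.6540 × 1.895 = 1.240 d.
D_c = (k_1/k_r) L₀ e^(−k_1 t_c) = (0.241/1.77) × 13.8 × e^(−0.241×1.240) = 0.1362 × 13.8 × 0.7417 = 1.394 mg/L.
Minimum DO = C_s − D_c = 9.33 − 1.394 = 7.936 mg/L.
x_c = v t_c = 0.656 m/s × 1.240 d × 86400 s/d = 70260 m ≈ 70.3 km.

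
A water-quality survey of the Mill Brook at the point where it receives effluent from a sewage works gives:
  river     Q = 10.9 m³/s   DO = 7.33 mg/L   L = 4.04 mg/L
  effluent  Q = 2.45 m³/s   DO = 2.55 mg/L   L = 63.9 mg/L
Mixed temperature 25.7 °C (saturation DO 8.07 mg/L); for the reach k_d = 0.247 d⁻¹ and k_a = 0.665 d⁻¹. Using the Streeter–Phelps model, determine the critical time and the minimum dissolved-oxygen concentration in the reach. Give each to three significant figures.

Mixed DO = (10.9×7.33 + 2.45×2.55)/(10.9+2.45) = 86.14/13.35 = 6.453 mg/L.
Mixed L₀ = (10.9×4.04 + 2.45×63.9)/(13.35) = 200.6/13.35 = 15.03 mg/L.
Initial deficit D₀ = C_s − DO₀ = 8.07 − 6.453 = 1.617 mg/L.
t_c = (1/0.4180) ln[(0.665/0.247)(1 − 1.617×0.4180/(0.247×15.03))] = 2.392 × ln(2.202) = 1.888 d.
D_c = (0.247/0.665) × 15.03 × e^(−0.247×1.888) = 0.3714 × 15.03 × 0.6272 = 3.501 mg/L.
Minimum DO = 8.07 − 3.501 = 4.569 mg/L.

t_c ≈ 1.89 d; minimum DO ≈ 4.57 mg/L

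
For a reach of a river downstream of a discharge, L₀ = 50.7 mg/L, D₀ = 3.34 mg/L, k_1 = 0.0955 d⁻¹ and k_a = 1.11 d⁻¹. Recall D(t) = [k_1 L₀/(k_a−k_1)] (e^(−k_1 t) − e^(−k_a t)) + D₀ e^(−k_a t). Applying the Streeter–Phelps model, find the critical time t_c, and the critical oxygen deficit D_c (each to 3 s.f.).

At the critical point dD/dt = 0, so k_1 L₀ e^(−k_1 t) = k_a D. Substituting D(t) from the Streeter–Phelps equation and solving for t gives
t_c = ln[(k_a/k_1)(1 − D₀(k_a−k_1)/(k_1 L₀))] / (k_a−k_1).
Here k_a−k_1 = 1.015 d⁻¹ and 1 − D₀(k_a−k_1)/(k_1 L₀) = 1 − 3.34×1.015/(0.0955×50.7) = 0.3002, so
t_c = ln(11.62 × 0.3002) / 1.015 = 1.250 / 1.015 = 1.232 d.
L(t_c) = L₀ e^(−k_1 t_c) = 50.7 × 0.8890 = 45.07 mg/L, and at the critical point k_a D_c = k_1 L, so D_c = (0.0955/1.11) × 45.07 = 3.878 mg/L.

t_c ≈ 1.23 d; D_c ≈ 3.88 mg/L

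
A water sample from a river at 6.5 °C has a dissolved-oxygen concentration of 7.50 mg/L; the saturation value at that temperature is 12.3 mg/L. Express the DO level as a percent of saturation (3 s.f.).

% saturation = C/C_s × 100 = 7.50/12.3 × 100 = 61.0 %.

61.0 % saturation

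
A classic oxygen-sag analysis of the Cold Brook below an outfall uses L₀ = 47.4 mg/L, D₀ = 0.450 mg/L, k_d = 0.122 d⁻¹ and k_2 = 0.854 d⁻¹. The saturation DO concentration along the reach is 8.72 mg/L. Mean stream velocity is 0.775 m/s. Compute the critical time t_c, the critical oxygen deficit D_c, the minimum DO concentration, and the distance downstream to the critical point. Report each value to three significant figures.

At the critical point dD/dt = 0, so k_d L₀ e^(−k_d t) = k_2 D. Substituting D(t) from the Streeter–Phelps equation and solving for t gives
t_c = ln[(k_2/k_d)(1 − D₀(k_2−k_d)/(k_d L₀))] / (k_2−k_d).
Here k_2−k_d = 0.7320 d⁻¹ and 1 − D₀(k_2−k_d)/(k_d L₀) = 1 − 0.450×0.7320/(0.122×47.4) = 0.9430, so
t_c = ln(7.000 × 0.9430) / 0.7320 = 1.887 / 0.7320 = 2.578 d.
L(t_c) = L₀ e^(−k_d t_c) = 47.4 × 0.7301 = 34.61 mg/L, and at the critical point k_2 D_c = k_d L, so D_c = (0.122/0.854) × 34.61 = 4.944 mg/L.
Minimum DO = C_s − D_c = 8.72 − 4.944 = 3.776 mg/L.
x_c = v t_c = 0.775 m/s × 2.578 d × 86400 s/d = 172600 m ≈ 173 km.

t_c ≈ 2.58 d; D_c ≈ 4.94 mg/L; min DO ≈ 3.78 mg/L; x_c ≈ 173 km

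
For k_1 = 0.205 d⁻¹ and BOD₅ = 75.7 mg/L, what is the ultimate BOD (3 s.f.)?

BOD₅ = L₀(1 − e^(−5k_1)) ⇒ L₀ = BOD₅ / (1 − e^(−5×0.205))
= 75.7 / (1 − 0.3588) = 75.7 / 0.6412 = 118.1 mg/L.

L₀ ≈ 118 mg/L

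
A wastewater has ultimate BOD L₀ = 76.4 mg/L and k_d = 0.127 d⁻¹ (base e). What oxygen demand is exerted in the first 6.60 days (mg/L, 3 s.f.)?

y ≈ 43.4 mg/L

y_t = L₀(1 − e^(−k_d t)) = 76.4 × (1 − e^(−0.127×6.60))
= 76.4 × (1 − 0.4325) = 76.4 × 0.5675 = 43.36 mg/L.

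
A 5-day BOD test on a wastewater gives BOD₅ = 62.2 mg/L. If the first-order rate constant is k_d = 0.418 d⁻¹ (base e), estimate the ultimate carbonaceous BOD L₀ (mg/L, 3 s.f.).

BOD₅ = L₀(1 − e^(−5k_d)) ⇒ L₀ = BOD₅ / (1 − e^(−5×0.418))
= 62.2 / (1 − 0.1237) = 62.2 / 0.8763 = 70.98 mg/L.

L₀ ≈ 71.0 mg/L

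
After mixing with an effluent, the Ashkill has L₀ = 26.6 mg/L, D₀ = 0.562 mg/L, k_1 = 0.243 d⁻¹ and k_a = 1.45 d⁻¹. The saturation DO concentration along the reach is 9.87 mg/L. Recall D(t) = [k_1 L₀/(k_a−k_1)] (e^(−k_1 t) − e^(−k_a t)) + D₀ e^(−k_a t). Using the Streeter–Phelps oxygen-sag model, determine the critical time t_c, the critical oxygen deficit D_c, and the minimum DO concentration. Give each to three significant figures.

At the critical point dD/dt = 0, so k_1 L₀ e^(−k_1 t) = k_a D. Substituting D(t) from the Streeter–Phelps equation and solving for t gives
t_c = ln[(k_a/k_1)(1 − D₀(k_a−k_1)/(k_1 L₀))] / (k_a−k_1).
Here k_a−k_1 = 1.207 d⁻¹ and 1 − D₀(k_a−k_1)/(k_1 L₀) = 1 − 0.562×1.207/(0.243×26.6) = 0.8951, so
t_c = ln(5.967 × 0.8951) / 1.207 = 1.675 / 1.207 = 1.388 d.
L(t_c) = L₀ e^(−k_1 t_c) = 26.6 × 0.7137 = 18.98 mg/L, and at the critical point k_a D_c = k_1 L, so D_c = (0.243/1.45) × 18.98 = 3.182 mg/L.
Minimum DO = C_s − D_c = 9.87 − 3.182 = 6.688 mg/L.

t_c ≈ 1.39 d; D_c ≈ 3.18 mg/L; min DO ≈ 6.69 mg/L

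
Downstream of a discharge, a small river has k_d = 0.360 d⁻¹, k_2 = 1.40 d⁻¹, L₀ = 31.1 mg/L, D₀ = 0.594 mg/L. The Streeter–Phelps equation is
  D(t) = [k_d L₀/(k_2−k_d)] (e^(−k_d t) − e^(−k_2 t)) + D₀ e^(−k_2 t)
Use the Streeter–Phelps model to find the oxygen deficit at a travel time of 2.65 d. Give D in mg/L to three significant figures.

k_d L₀/(k_2−k_d) = 0.360×31.1/(1.40−0.360) = 11.20/1.040 = 10.77 mg/L.
e^(−k_d t) = e^(−0.360×2.650) = 0.3852; e^(−k_2 t) = e^(−1.40×2.650) = 0.02448.
D = 10.77 × (0.3852 − 0.02448) + 0.594 × 0.02448 = 3.883 + 0.01454 = 3.898 mg/L.

D ≈ 3.90 mg/L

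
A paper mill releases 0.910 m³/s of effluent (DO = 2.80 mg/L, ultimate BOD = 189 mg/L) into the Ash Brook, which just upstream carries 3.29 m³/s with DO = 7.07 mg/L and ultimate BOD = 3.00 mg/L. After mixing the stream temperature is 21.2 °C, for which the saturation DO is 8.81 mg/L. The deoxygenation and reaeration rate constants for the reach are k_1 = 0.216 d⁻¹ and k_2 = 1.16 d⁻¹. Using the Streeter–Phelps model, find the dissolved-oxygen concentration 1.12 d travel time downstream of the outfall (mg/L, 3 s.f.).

Mixed DO = (3.29×7.07 + 0.910×2.80)/(3.29+0.910) = 25.81/4.200 = 6.145 mg/L.
Mixed L₀ = (3.29×3.00 + 0.910×189)/(4.200) = 181.9/4.200 = 43.30 mg/L.
Initial deficit D₀ = C_s − DO₀ = 8.81 − 6.145 = 2.665 mg/L.
D(1.12) = [0.216×43.30/(1.16−0.216)](e^(−0.216×1.12) − e^(−1.16×1.12)) + 2.665 e^(−1.16×1.12)
= 9.908 × (0.7851 − 0.2727) + 2.665 × 0.2727 = 5.803 mg/L.
DO = 8.81 − 5.803 = 3.007 mg/L.

DO ≈ 3.01 mg/L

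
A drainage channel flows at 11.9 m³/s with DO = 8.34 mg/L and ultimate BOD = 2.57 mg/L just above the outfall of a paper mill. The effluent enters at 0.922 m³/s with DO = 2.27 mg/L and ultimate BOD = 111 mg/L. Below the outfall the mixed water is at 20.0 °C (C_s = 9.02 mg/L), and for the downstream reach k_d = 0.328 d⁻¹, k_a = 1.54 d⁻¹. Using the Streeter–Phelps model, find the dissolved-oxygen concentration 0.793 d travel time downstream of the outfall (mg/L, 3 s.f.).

Mixed DO = (11.9×8.34 + 0.922×2.27)/(11.9+0.922) = 101.3/12.82 = 7.904 mg/L.
Mixed L₀ = (11.9×2.57 + 0.922×111)/(12.82) = 132.9/12.82 = 10.37 mg/L.
Initial deficit D₀ = C_s − DO₀ = 9.02 − 7.904 = 1.116 mg/L.
D(0.793) = [0.328×10.37/(1.54−0.328)](e^(−0.328×0.793) − e^(−1.54×0.793)) + 1.116 e^(−1.54×0.793)
= 2.806 × (0.7710 − 0.2949) + 1.116 × 0.2949 = 1.665 mg/L.
DO = 9.02 − 1.665 = 7.355 mg/L.

DO ≈ 7.36 mg/L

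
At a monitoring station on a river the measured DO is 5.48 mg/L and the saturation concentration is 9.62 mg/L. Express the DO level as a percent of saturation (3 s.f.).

% saturation = C/C_s × 100 = 5.48/9.62 × 100 = 57.0 %.

57.0 % saturation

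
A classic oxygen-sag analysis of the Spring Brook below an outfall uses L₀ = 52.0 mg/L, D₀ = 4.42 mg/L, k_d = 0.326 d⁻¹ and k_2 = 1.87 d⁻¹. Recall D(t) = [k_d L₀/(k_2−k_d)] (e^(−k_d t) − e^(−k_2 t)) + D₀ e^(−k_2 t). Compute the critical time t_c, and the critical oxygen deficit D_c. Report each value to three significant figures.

t_c ≈ 0.798 d; D_c ≈ 6.99 mg/L

With k_2/k_d = 5.736 and 1 − D₀(k_2−k_d)/(k_d L₀) = 0.5974,
t_c = ln(5.736 × 0.5974) / (1.87 − 0.326) = ln(3.427) / 1.544 = 1.232/1.544 = 0.7977 d.
L(t_c) = L₀ e^(−k_d t_c) = 52.0 × 0.7710 = 40.09 mg/L, and at the critical point k_2 D_c = k_d L, so D_c = (0.326/1.87) × 40.09 = 6.989 mg/L.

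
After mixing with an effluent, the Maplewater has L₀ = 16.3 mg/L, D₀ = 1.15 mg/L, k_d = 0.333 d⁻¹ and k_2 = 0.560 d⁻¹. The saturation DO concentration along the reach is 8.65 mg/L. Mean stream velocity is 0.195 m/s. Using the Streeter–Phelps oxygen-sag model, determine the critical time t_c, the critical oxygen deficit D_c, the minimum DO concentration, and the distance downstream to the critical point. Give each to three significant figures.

t_c ≈ 2.07 d; D_c ≈ 4.86 mg/L; min DO ≈ 3.79 mg/L; x_c ≈ 34.9 km

At the critical point dD/dt = 0, so k_d L₀ e^(−k_d t) = k_2 D. Substituting D(t) from the Streeter–Phelps equation and solving for t gives
t_c = ln[(k_2/k_d)(1 − D₀(k_2−k_d)/(k_d L₀))] / (k_2−k_d).
Here k_2−k_d = 0.2270 d⁻¹ and 1 − D₀(k_2−k_d)/(k_d L₀) = 1 − 1.15×0.2270/(0.333×16.3) = 0.9519, so
t_c = ln(1.682 × 0.9519) / 0.2270 = 0.4705 / 0.2270 = 2.073 d.
L(t_c) = L₀ e^(−k_d t_c) = 16.3 × 0.5015 = 8.174 mg/L, and at the critical point k_2 D_c = k_d L, so D_c = (0.333/0.560) × 8.174 = 4.861 mg/L.
Minimum DO = C_s − D_c = 8.65 − 4.861 = 3.789 mg/L.
x_c = v t_c = 0.195 m/s × 2.073 d × 86400 s/d = 34920 m ≈ 34.9 km.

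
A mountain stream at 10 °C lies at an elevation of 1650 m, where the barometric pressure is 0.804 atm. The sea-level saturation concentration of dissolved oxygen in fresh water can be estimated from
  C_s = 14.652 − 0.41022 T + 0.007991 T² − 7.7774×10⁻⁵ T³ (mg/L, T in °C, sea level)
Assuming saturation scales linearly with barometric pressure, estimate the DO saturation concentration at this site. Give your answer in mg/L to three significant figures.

At sea level: C_s = 14.652 − 0.41022×10 + 0.007991×10² − 7.7774×10⁻⁵×10³ = 11.27 mg/L.
Pressure correction: C_s' = 11.27 × 0.804 = 9.062 mg/L.

C_s ≈ 9.06 mg/L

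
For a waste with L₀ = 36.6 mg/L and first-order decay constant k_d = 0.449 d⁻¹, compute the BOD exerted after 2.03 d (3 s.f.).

y_t = L₀(1 − e^(−k_d t)) = 36.6 × (1 − e^(−0.449×2.03))
= 36.6 × (1 − 0.4019) = 36.6 × 0.5981 = 21.89 mg/L.

y ≈ 21.9 mg/L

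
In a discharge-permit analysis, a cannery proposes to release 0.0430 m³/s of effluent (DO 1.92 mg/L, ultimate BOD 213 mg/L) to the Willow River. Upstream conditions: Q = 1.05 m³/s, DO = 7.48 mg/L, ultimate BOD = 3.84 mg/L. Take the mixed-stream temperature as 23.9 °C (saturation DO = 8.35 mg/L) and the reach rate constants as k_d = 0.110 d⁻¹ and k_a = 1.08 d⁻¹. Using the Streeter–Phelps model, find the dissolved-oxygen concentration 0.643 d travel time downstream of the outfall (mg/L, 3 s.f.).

Mixed DO = (1.05×7.48 + 0.0430×1.92)/(1.05+0.0430) = 7.937/1.093 = 7.261 mg/L.
Mixed L₀ = (1.05×3.84 + 0.0430×213)/(1.093) = 13.19/1.093 = 12.07 mg/L.
Initial deficit D₀ = C_s − DO₀ = 8.35 − 7.261 = 1.089 mg/L.
D(0.643) = [0.110×12.07/(1.08−0.110)](e^(−0.110×0.643) − e^(−1.08×0.643)) + 1.089 e^(−1.08×0.643)
= 1.369 × (0.9317 − 0.4994) + 1.089 × 0.4994 = 1.135 mg/L.
DO = 8.35 − 1.135 = 7.215 mg/L.

DO ≈ 7.21 mg/L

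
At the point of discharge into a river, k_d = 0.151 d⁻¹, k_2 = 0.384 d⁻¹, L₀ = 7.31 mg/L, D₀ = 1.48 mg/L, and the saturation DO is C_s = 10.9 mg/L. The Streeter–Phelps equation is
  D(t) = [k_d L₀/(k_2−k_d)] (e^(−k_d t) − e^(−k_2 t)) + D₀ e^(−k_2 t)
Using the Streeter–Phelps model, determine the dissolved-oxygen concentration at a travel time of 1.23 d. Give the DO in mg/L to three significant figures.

DO ≈ 9.00 mg/L

k_d L₀/(k_2−k_d) = 0.151×7.31/(0.384−0.151) = 1.104/0.2330 = 4.737 mg/L.
e^(−k_d t) = e^(−0.151×1.230) = 0.8305; e^(−k_2 t) = e^(−0.384×1.230) = 0.6236.
D = 4.737 × (0.8305 − 0.6236) + 1.48 × 0.6236 = 0.9804 + 0.9229 = 1.903 mg/L.
DO = C_s − D = 10.9 − 1.903 = 8.997 mg/L.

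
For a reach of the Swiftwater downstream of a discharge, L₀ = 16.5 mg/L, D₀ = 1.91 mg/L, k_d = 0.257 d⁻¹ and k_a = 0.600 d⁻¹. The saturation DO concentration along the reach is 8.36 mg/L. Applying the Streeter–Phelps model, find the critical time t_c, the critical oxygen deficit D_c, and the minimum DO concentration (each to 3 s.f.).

At the critical point dD/dt = 0, so k_d L₀ e^(−k_d t) = k_a D. Substituting D(t) from the Streeter–Phelps equation and solving for t gives
t_c = ln[(k_a/k_d)(1 − D₀(k_a−k_d)/(k_d L₀))] / (k_a−k_d).
Here k_a−k_d = 0.3430 d⁻¹ and 1 − D₀(k_a−k_d)/(k_d L₀) = 1 − 1.91×0.3430/(0.257×16.5) = 0.8455, so
t_c = ln(2.335 × 0.8455) / 0.3430 = 0.6800 / 0.3430 = 1.983 d.
L(t_c) = L₀ e^(−k_d t_c) = 16.5 × 0.6008 = 9.913 mg/L, and at the critical point k_a D_c = k_d L, so D_c = (0.257/0.600) × 9.913 = 4.246 mg/L.
Minimum DO = C_s − D_c = 8.36 − 4.246 = 4.114 mg/L.

t_c ≈ 1.98 d; D_c ≈ 4.25 mg/L; min DO ≈ 4.11 mg/L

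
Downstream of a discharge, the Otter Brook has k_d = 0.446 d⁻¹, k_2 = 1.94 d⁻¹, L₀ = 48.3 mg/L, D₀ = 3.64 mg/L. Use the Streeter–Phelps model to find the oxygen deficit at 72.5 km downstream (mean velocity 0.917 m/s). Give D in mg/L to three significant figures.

Travel time t = x/v = 72.5 km / (0.917 m/s) = 72500 m / 0.917 m/s = 79060 s = 0.9151 d.
k_d L₀/(k_2−k_d) = 0.446×48.3/(1.94−0.446) = 21.54/1.494 = 14.42 mg/L.
e^(−k_d t) = e^(−0.446×0.9151) = 0.6649; e^(−k_2 t) = e^(−1.94×0.9151) = 0.1694.
D = 14.42 × (0.6649 − 0.1694) + 3.64 × 0.1694 = 7.144 + 0.6168 = 7.761 mg/L.

D ≈ 7.76 mg/L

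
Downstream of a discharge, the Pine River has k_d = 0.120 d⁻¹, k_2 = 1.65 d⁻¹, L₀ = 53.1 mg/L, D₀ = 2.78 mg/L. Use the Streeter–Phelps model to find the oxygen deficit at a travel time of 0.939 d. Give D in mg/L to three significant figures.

k_d L₀/(k_2−k_d) = 0.120×53.1/(1.65−0.120) = 6.372/1.530 = 4.165 mg/L.
e^(−k_d t) = e^(−0.120×0.9390) = 0.8934; e^(−k_2 t) = e^(−1.65×0.9390) = 0.2124.
D = 4.165 × (0.8934 − 0.2124) + 2.78 × 0.2124 = 2.836 + 0.5904 = 3.427 mg/L.

D ≈ 3.43 mg/L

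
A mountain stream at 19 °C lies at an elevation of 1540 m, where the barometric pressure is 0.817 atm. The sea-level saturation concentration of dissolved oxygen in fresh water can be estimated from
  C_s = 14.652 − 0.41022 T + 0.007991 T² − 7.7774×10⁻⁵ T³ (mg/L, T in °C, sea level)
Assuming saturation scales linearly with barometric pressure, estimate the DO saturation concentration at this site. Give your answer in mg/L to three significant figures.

At sea level: C_s = 14.652 − 0.41022×19 + 0.007991×19² − 7.7774×10⁻⁵×19³ = 9.209 mg/L.
Pressure correction: C_s' = 9.209 × 0.817 = 7.524 mg/L.

C_s ≈ 7.52 mg/L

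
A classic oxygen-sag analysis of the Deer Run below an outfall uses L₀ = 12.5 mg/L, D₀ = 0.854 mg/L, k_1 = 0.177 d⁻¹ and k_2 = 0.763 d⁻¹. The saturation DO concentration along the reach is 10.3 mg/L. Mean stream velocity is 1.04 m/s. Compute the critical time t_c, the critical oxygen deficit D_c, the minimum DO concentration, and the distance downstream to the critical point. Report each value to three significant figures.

With k_2/k_1 = 4.311 and 1 − D₀(k_2−k_1)/(k_1 L₀) = 0.7738,
t_c = ln(4.311 × 0.7738) / (0.763 − 0.177) = ln(3.336) / 0.5860 = 1.205/0.5860 = 2.056 d.
D_c = (k_1/k_2) L₀ e^(−k_1 t_c) = (0.177/0.763) × 12.5 × e^(−0.177×2.056) = 0.2320 × 12.5 × 0.6950 = 2.015 mg/L.
Minimum DO = C_s − D_c = 10.3 − 2.015 = 8.285 mg/L.
x_c = v t_c = 1.04 m/s × 2.056 d × 86400 s/d = 184700 m ≈ 185 km.

t_c ≈ 2.06 d; D_c ≈ 2.02 mg/L; min DO ≈ 8.28 mg/L; x_c ≈ 185 km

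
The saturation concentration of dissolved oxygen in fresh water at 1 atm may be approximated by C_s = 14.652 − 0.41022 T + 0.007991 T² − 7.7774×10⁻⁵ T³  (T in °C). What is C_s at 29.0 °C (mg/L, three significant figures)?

C_s = 14.652 − 0.41022×29.0 + 0.007991×29.0² − 7.7774×10⁻⁵×29.0³ = 7.579 mg/L.

C_s ≈ 7.58 mg/L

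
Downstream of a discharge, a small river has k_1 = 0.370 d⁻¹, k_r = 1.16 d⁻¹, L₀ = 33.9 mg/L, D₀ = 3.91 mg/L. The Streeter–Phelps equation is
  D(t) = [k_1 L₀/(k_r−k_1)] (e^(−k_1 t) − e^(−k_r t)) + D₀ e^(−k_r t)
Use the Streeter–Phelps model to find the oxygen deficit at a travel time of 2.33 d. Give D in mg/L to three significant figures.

D ≈ 5.90 mg/L

k_1 L₀/(k_r−k_1) = 0.370×33.9/(1.16−0.370) = 12.54/0.7900 = 15.88 mg/L.
e^(−k_1 t) = e^(−0.370×2.330) = 0.4223; e^(−k_r t) = e^(−1.16×2.330) = 0.06702.
D = 15.88 × (0.4223 − 0.06702) + 3.91 × 0.06702 = 5.640 + 0.2620 = 5.903 mg/L.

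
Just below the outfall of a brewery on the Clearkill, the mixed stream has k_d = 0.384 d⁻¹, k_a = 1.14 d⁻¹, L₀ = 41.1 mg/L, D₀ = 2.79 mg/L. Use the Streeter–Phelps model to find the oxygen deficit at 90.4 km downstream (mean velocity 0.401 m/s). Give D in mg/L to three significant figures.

D ≈ 6.74 mg/L

Travel time t = x/v = 90.4 km / (0.401 m/s) = 90400 m / 0.401 m/s = 225400 s = 2.609 d.
k_d L₀/(k_a−k_d) = 0.384×41.1/(1.14−0.384) = 15.78/0.7560 = 20.88 mg/L.
e^(−k_d t) = e^(−0.384×2.609) = 0.3672; e^(−k_a t) = e^(−1.14×2.609) = 0.05107.
D = 20.88 × (0.3672 − 0.05107) + 2.79 × 0.05107 = 6.599 + 0.1425 = 6.741 mg/L.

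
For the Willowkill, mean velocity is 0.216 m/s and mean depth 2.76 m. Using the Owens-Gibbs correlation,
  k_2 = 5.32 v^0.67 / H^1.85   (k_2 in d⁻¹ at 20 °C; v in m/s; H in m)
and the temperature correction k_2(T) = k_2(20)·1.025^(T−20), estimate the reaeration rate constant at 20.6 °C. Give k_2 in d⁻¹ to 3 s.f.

k_2(20) = 5.32 × 0.216^0.67 / 2.76^1.85 = 5.32 × 0.3582 / 6.542 = 0.2913 d⁻¹.
k_2(20.6) = 0.2913 × 1.025^(20.6−20) = 0.2913 × 1.015 = 0.2956 d⁻¹.

k_2 ≈ 0.296 d⁻¹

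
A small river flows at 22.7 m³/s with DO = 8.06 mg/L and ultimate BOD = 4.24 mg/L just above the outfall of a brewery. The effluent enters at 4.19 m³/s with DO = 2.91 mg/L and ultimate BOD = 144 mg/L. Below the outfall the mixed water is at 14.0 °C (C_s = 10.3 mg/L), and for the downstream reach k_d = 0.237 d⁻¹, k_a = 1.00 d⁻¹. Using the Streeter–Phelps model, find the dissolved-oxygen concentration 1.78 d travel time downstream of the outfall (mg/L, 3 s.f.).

DO ≈ 5.85 mg/L

Mixed DO = (22.7×8.06 + 4.19×2.91)/(22.7+4.19) = 195.2/26.89 = 7.258 mg/L.
Mixed L₀ = (22.7×4.24 + 4.19×144)/(26.89) = 699.6/26.89 = 26.02 mg/L.
Initial deficit D₀ = C_s − DO₀ = 10.3 − 7.258 = 3.042 mg/L.
D(1.78) = [0.237×26.02/(1.00−0.237)](e^(−0.237×1.78) − e^(−1.00×1.78)) + 3.042 e^(−1.00×1.78)
= 8.081 × (0.6558 − 0.1686) + 3.042 × 0.1686 = 4.450 mg/L.
DO = 10.3 − 4.450 = 5.850 mg/L.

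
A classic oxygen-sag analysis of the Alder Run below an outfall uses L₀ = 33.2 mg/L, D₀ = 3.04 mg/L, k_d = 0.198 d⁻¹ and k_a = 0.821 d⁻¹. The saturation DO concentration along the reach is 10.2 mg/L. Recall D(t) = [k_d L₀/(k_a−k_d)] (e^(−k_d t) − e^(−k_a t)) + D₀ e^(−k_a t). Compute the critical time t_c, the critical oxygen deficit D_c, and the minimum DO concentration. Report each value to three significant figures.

t_c = [1/(k_a−k_d)] ln[(k_a/k_d)(1 − D₀(k_a−k_d)/(k_d L₀))]
= [1/(0.821−0.198)] ln[(0.821/0.198)(1 − 3.04×0.6230/(0.198×33.2))]
= (1/0.6230) ln[4.146 × 0.7119] = 1.605 × ln(2.952) = 1.605 × 1.082 = 1.737 d.
L(t_c) = L₀ e^(−k_d t_c) = 33.2 × 0.7089 = 23.54 mg/L, and at the critical point k_a D_c = k_d L, so D_c = (0.198/0.821) × 23.54 = 5.676 mg/L.
Minimum DO = C_s − D_c = 10.2 − 5.676 = 4.524 mg/L.

t_c ≈ 1.74 d; D_c ≈ 5.68 mg/L; min DO ≈ 4.52 mg/L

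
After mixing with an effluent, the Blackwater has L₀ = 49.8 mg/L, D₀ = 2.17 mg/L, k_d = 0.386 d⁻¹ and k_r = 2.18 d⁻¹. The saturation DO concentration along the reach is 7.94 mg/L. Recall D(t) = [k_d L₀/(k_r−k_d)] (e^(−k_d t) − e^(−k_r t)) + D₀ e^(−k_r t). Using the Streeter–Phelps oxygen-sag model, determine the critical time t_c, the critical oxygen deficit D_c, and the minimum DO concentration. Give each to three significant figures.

With k_r/k_d = 5.648 and 1 − D₀(k_r−k_d)/(k_d L₀) = 0.7975,
t_c = ln(5.648 × 0.7975) / (2.18 − 0.386) = ln(4.504) / 1.794 = 1.505/1.794 = 0.8389 d.
L(t_c) = L₀ e^(−k_d t_c) = 49.8 × 0.7234 = 36.02 mg/L, and at the critical point k_r D_c = k_d L, so D_c = (0.386/2.18) × 36.02 = 6.379 mg/L.
Minimum DO = C_s − D_c = 7.94 − 6.379 = 1.561 mg/L.

t_c ≈ 0.839 d; D_c ≈ 6.38 mg/L; min DO ≈ 1.56 mg/L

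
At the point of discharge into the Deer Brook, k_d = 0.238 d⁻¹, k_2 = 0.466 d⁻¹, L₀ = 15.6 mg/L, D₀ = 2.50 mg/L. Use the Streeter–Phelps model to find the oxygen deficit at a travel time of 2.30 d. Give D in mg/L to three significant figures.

k_d L₀/(k_2−k_d) = 0.238×15.6/(0.466−0.238) = 3.713/0.2280 = 16.28 mg/L.
e^(−k_d t) = e^(−0.238×2.300) = 0.5785; e^(−k_2 t) = e^(−0.466×2.300) = 0.3424.
D = 16.28 × (0.5785 − 0.3424) + 2.50 × 0.3424 = 3.844 + 0.8560 = 4.700 mg/L.

D ≈ 4.70 mg/L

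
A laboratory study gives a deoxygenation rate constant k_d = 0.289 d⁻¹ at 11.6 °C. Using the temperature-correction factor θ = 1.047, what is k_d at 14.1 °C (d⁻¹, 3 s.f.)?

k_d(T₂) = k_d(T₁) · θ^(T₂−T₁) = 0.289 × 1.047^(14.1−11.6)
= 0.289 × 1.047^2.50 = 0.289 × 1.122 = 0.3242 d⁻¹.

k_d ≈ 0.324 d⁻¹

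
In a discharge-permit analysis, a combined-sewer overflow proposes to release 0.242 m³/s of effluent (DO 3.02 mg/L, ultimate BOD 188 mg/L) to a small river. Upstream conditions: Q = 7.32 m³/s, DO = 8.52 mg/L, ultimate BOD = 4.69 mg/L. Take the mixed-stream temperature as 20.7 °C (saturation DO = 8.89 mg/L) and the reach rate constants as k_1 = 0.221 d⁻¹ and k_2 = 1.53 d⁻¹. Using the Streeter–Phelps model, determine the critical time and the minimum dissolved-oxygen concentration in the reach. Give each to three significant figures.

Mixed DO = (7.32×8.52 + 0.242×3.02)/(7.32+0.242) = 63.10/7.562 = 8.344 mg/L.
Mixed L₀ = (7.32×4.69 + 0.242×188)/(7.562) = 79.83/7.562 = 10.56 mg/L.
Initial deficit D₀ = C_s − DO₀ = 8.89 − 8.344 = 0.5460 mg/L.
t_c = (1/1.309) ln[(1.53/0.221)(1 − 0.5460×1.309/(0.221×10.56))] = 0.7639 × ln(4.802) = 1.199 d.
D_c = (0.221/1.53) × 10.56 × e^(−0.221×1.199) = 0.1444 × 10.56 × 0.7673 = 1.170 mg/L.
Minimum DO = 8.89 − 1.170 = 7.720 mg/L.

t_c ≈ 1.20 d; minimum DO ≈ 7.72 mg/L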